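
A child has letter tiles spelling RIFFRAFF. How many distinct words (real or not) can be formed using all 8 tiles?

RIFFRAFF has 8 letters with F appearing 4 times and R appearing twice.
The number of distinct arrangements is 8!/(4!·2!) = 40320/48 = 840.

840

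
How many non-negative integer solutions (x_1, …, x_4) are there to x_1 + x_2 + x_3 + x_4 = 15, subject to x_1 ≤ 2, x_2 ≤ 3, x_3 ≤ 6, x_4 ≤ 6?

Without the upper bounds there are C(18,3) = 816 ways to split 15 among 4 variables.
Subtract solutions that violate a single cap (substitute x_i' = x_i − (cap_i+1)): x_1 ≥ 3 gives C(15,3) = 455; x_2 ≥ 4 gives C(14,3) = 364; x_3 ≥ 7 gives C(11,3) = 165; x_4 ≥ 7 gives C(11,3) = 165. Together 1149.
Add back pairs where two caps are both exceeded: 165 + 56 + 56 + 35 + 35 + 4 = 351.
Subtract triples: 4 + 4 + 0 + 0 = 8.
By inclusion–exclusion the count is 816 − 1149 + 351 − 8 = 10.

10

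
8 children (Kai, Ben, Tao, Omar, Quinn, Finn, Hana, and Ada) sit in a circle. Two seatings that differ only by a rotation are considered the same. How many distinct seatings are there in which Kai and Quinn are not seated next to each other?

3600

Without the restriction there are (7)! = 5040 seatings.
Seatings with Kai beside Quinn: treat them as a block with 2 internal orders, giving 2 × (6)! = 1440.
Subtracting, 5040 − 1440 = 3600.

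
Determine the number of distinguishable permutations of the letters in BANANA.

60

The 6 letters of BANANA have repeats: A appearing 3 times and N appearing twice.
The number of distinct arrangements is 6!/(3!·2!) = 720/12 = 60.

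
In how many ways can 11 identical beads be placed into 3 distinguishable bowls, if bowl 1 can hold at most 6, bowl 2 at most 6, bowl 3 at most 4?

20

Ignoring the caps, the number of non-negative solutions to x_1+…+x_3 = 11 is C(13,2) = 78.
Subtract solutions that violate a single cap (substitute x_i' = x_i − (cap_i+1)): x_1 ≥ 7 gives C(6,2) = 15; x_2 ≥ 7 gives C(6,2) = 15; x_3 ≥ 5 gives C(8,2) = 28. Together 58.
No two caps can be exceeded simultaneously, so the pair terms are all 0.
By inclusion–exclusion the count is 78 − 58 + 0 = 20.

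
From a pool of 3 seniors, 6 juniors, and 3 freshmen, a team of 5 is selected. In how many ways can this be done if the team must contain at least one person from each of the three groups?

With no constraint there are C(12,5) = 792 possible selections.
Selections missing a whole group: no seniors → C(9,5) = 126; no juniors → C(6,5) = 6; no freshmen → C(9,5) = 126.
Add back selections omitting two groups (i.e. drawn from a single group): C(3,5) + C(6,5) + C(3,5) = 6.
By inclusion–exclusion: 792 − 258 + 6 = 540.

540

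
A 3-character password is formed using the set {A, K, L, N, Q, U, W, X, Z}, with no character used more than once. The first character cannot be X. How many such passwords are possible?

The first character has 9−1 = 8 choices (anything except X).
The remaining 2 characters are filled from the other 8 symbols without repetition: 8 × 7 = 56.
Total: 8 × 56 = 448.

448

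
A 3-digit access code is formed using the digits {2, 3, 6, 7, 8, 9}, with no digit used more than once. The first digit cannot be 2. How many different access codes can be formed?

The first digit has 6−1 = 5 choices (anything except 2).
The remaining 2 digits are filled from the other 5 symbols without repetition: 5 × 4 = 20.
Total: 5 × 20 = 100.

100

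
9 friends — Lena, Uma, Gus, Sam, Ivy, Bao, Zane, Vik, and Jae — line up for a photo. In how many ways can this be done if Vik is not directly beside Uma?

There are 9! = 362880 arrangements in all. If Vik and Uma are adjacent, merging them into one block gives 2·(8)! = 80640 arrangements.
Complementary counting: 362880 − 80640 = 282240.

282240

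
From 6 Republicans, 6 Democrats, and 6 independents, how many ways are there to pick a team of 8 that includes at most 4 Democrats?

42372

Split by how many Democrats are chosen (0 through 4).
Sum: C(6,0)·C(12,8) + C(6,1)·C(12,7) + C(6,2)·C(12,6) + C(6,3)·C(12,5) + C(6,4)·C(12,4) = 495 + 4752 + 13860 + 15840 + 7425 = 42372.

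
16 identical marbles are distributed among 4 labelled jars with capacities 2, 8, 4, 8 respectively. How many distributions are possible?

60

Without the upper bounds there are C(19,3) = 969 ways to split 16 among 4 jars.
Subtract solutions that violate a single cap (substitute x_i' = x_i − (cap_i+1)): x_1 ≥ 3 gives C(16,3) = 560; x_2 ≥ 9 gives C(10,3) = 120; x_3 ≥ 5 gives C(14,3) = 364; x_4 ≥ 9 gives C(10,3) = 120. Together 1164.
Add back pairs where two caps are both exceeded: 35 + 165 + 35 + 10 + 0 + 10 = 255.
By inclusion–exclusion the count is 969 − 1164 + 255 = 60.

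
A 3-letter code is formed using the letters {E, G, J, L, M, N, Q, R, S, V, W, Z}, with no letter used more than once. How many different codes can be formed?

1320

Choose and order 3 of the 12 symbols: the first letter has 12 options, the next 11, then 10.
That product is 12 × 11 × 10 = 1320.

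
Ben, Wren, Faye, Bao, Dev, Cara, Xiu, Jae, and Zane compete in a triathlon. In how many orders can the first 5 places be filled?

This is an ordered selection of 5 from 9: P(9,5).
That gives 9 × 8 × 7 × 6 × 5 = 15120.

15120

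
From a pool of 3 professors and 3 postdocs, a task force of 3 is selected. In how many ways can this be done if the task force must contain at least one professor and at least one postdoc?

Unrestricted: C(6,3) = 20 ways to pick any 3 of the 6.
Selections missing a whole group: no professors → C(3,3) = 1; no postdocs → C(3,3) = 1.
Both groups omitted at once is impossible, so 20 − 2 = 18.

18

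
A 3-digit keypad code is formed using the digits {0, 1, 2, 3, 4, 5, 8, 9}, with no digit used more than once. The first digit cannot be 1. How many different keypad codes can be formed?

294

The first digit has 8−1 = 7 choices (anything except 1).
The remaining 2 digits are filled from the other 7 symbols without repetition: 7 × 6 = 42.
Total: 7 × 42 = 294.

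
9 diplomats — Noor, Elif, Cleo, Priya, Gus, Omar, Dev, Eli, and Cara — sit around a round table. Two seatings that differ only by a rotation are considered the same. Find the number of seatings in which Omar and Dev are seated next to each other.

10080

Treat {Omar, Dev} as one unit (2 internal orders) and seat the resulting 8 units around the table: (7)! circular arrangements.
So 2 × (7)! = 2 × 5040 = 10080.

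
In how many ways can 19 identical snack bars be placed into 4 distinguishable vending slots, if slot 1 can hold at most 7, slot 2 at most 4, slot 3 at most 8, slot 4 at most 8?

144

Ignoring the caps, the number of non-negative solutions to x_1+…+x_4 = 19 is C(22,3) = 1540.
Subtract solutions that violate a single cap (substitute x_i' = x_i − (cap_i+1)): x_1 ≥ 8 gives C(14,3) = 364; x_2 ≥ 5 gives C(17,3) = 680; x_3 ≥ 9 gives C(13,3) = 286; x_4 ≥ 9 gives C(13,3) = 286. Together 1616.
Add back pairs where two caps are both exceeded: 84 + 10 + 10 + 56 + 56 + 4 = 220.
By inclusion–exclusion the count is 1540 − 1616 + 220 = 144.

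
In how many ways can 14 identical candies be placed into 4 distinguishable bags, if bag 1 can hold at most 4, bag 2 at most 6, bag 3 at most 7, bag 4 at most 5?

130

Without the upper bounds there are C(17,3) = 680 ways to split 14 among 4 bags.
Subtract solutions that violate a single cap (substitute x_i' = x_i − (cap_i+1)): x_1 ≥ 5 gives C(12,3) = 220; x_2 ≥ 7 gives C(10,3) = 120; x_3 ≥ 8 gives C(9,3) = 84; x_4 ≥ 6 gives C(11,3) = 165. Together 589.
Add back pairs where two caps are both exceeded: 10 + 4 + 20 + 0 + 4 + 1 = 39.
By inclusion–exclusion the count is 680 − 589 + 39 = 130.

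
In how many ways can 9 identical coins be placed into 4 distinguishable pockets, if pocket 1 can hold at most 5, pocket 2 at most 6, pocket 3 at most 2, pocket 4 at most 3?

Without the upper bounds there are C(12,3) = 220 ways to split 9 among 4 pockets.
Subtract solutions that violate a single cap (substitute x_i' = x_i − (cap_i+1)): x_1 ≥ 6 gives C(6,3) = 20; x_2 ≥ 7 gives C(5,3) = 10; x_3 ≥ 3 gives C(9,3) = 84; x_4 ≥ 4 gives C(8,3) = 56. Together 170.
Add back pairs where two caps are both exceeded: 0 + 1 + 0 + 0 + 0 + 10 = 11.
By inclusion–exclusion the count is 220 − 170 + 11 = 61.

61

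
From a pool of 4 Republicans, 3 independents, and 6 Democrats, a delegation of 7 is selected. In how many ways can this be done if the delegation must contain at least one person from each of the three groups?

Unrestricted: C(13,7) = 1716 ways to pick any 7 of the 13.
Selections missing a whole group: no Republicans → C(9,7) = 36; no independents → C(10,7) = 120; no Democrats → C(7,7) = 1.
Add back selections omitting two groups (i.e. drawn from a single group): C(4,7) + C(3,7) + C(6,7) = 0.
By inclusion–exclusion: 1716 − 157 + 0 = 1559.

1559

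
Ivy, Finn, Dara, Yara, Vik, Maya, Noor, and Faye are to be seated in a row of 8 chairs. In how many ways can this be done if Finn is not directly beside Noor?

30240

Of the 8! = 40320 arrangements, those with Finn and Noor adjacent number 2 × 7! = 10080 (treat the pair as a block with 2 internal orders).
Complementary counting: 40320 − 10080 = 30240.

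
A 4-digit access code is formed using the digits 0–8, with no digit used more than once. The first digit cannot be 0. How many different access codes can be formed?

2688

The first digit has 9−1 = 8 choices (anything except 0).
The remaining 3 digits are filled from the other 8 symbols without repetition: 8 × 7 × 6 = 336.
Total: 8 × 336 = 2688.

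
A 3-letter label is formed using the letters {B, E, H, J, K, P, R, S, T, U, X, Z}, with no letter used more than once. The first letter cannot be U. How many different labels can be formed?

1210

The first letter has 12−1 = 11 choices (anything except U).
The remaining 2 letters are filled from the other 11 symbols without repetition: 11 × 10 = 110.
Total: 11 × 110 = 1210.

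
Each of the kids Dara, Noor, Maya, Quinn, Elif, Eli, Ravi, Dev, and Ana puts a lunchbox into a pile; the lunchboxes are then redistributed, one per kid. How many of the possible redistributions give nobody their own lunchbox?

Let Aᵢ be the assignments in which kid i gets their own lunchbox. We want the size of the complement of A₁∪…∪A_9.
By inclusion–exclusion this is Σ_{j=0}^{9} (−1)^j C(9,j)·(9−j)!.
Computing: 362880 − 362880 + 181440 − 60480 + 15120 − 3024 + 504 − 72 + 9 − 1 = 133496.

133496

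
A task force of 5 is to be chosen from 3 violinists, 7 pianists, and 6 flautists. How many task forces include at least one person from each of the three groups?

2730

With no constraint there are C(16,5) = 4368 possible selections.
Subtract selections that omit an entire group: no violinists → C(13,5) = 1287; no pianists → C(9,5) = 126; no flautists → C(10,5) = 252.
Add back selections omitting two groups (i.e. drawn from a single group): C(3,5) + C(7,5) + C(6,5) = 27.
By inclusion–exclusion: 4368 − 1665 + 27 = 2730.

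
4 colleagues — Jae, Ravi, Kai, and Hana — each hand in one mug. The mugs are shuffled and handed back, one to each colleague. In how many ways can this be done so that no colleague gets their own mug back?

9

Let Aᵢ be the assignments in which colleague i gets their own mug. We want the size of the complement of A₁∪…∪A_4.
By inclusion–exclusion this is Σ_{j=0}^{4} (−1)^j C(4,j)·(4−j)!.
Computing: 24 − 24 + 12 − 4 + 1 = 9.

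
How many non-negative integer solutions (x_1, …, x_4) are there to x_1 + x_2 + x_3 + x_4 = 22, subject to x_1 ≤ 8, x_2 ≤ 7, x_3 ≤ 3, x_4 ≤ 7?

Ignoring the caps, the number of non-negative solutions to x_1+…+x_4 = 22 is C(25,3) = 2300.
Subtract solutions that violate a single cap (substitute x_i' = x_i − (cap_i+1)): x_1 ≥ 9 gives C(16,3) = 560; x_2 ≥ 8 gives C(17,3) = 680; x_3 ≥ 4 gives C(21,3) = 1330; x_4 ≥ 8 gives C(17,3) = 680. Together 3250.
Add back pairs where two caps are both exceeded: 56 + 220 + 56 + 286 + 84 + 286 = 988.
Subtract triples: 4 + 0 + 4 + 10 = 18.
By inclusion–exclusion the count is 2300 − 3250 + 988 − 18 = 20.

20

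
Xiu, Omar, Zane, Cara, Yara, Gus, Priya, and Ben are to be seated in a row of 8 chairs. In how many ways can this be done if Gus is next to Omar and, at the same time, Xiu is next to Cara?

2880

Treat {Gus,Omar} as one block (2 orders) and {Xiu,Cara} as another (2 orders).
That leaves 6 units to arrange: 2 × 2 × 6! = 4 × 720 = 2880.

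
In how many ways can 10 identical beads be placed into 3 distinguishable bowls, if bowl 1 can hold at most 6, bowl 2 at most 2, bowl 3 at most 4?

Ignoring the caps, the number of non-negative solutions to x_1+…+x_3 = 10 is C(12,2) = 66.
Subtract solutions that violate a single cap (substitute x_i' = x_i − (cap_i+1)): x_1 ≥ 7 gives C(5,2) = 10; x_2 ≥ 3 gives C(9,2) = 36; x_3 ≥ 5 gives C(7,2) = 21. Together 67.
Add back pairs where two caps are both exceeded: 1 + 0 + 6 = 7.
By inclusion–exclusion the count is 66 − 67 + 7 = 6.

6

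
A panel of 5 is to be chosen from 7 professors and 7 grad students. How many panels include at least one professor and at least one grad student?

1960

With no constraint there are C(14,5) = 2002 possible selections.
Selections missing a whole group: no professors → C(7,5) = 21; no grad students → C(7,5) = 21.
Both groups omitted at once is impossible, so 2002 − 42 = 1960.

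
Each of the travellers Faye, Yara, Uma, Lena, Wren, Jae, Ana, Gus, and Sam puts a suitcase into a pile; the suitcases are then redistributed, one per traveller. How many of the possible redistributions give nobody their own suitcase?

This is the derangement count D_9: permutations of 9 items with no fixed point.
By inclusion–exclusion this is Σ_{j=0}^{9} (−1)^j C(9,j)·(9−j)!.
Computing: 362880 − 362880 + 181440 − 60480 + 15120 − 3024 + 504 − 72 + 9 − 1 = 133496.

133496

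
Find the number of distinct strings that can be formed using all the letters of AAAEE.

Letter multiplicities in AAAEE: A×3, E×2.
So there are 5! / (3!·2!) = 10 distinguishable arrangements.

10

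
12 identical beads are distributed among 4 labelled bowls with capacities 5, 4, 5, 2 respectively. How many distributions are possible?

Ignoring the caps, the number of non-negative solutions to x_1+…+x_4 = 12 is C(15,3) = 455.
Subtract solutions that violate a single cap (substitute x_i' = x_i − (cap_i+1)): x_1 ≥ 6 gives C(9,3) = 84; x_2 ≥ 5 gives C(10,3) = 120; x_3 ≥ 6 gives C(9,3) = 84; x_4 ≥ 3 gives C(12,3) = 220. Together 508.
Add back pairs where two caps are both exceeded: 4 + 1 + 20 + 4 + 35 + 20 = 84.
By inclusion–exclusion the count is 455 − 508 + 84 = 31.

31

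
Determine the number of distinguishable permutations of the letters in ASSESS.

30

The 6 letters of ASSESS have repeats: S appearing 4 times.
Dividing 6! = 720 by 4! = 24 for the repeated letters gives 30.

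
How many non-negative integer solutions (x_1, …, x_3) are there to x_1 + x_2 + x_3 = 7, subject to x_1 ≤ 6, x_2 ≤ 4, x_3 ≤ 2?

Without the upper bounds there are C(9,2) = 36 ways to split 7 among 3 variables.
Subtract solutions that violate a single cap (substitute x_i' = x_i − (cap_i+1)): x_1 ≥ 7 gives C(2,2) = 1; x_2 ≥ 5 gives C(4,2) = 6; x_3 ≥ 3 gives C(6,2) = 15. Together 22.
No two caps can be exceeded simultaneously, so the pair terms are all 0.
By inclusion–exclusion the count is 36 − 22 + 0 = 14.

14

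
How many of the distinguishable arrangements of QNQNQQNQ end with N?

Fix N in the last position and arrange the remaining 7 letters.
Those 7 letters have N appearing twice and Q appearing 5 times, giving (7)!/(5!·2!) = 21.

21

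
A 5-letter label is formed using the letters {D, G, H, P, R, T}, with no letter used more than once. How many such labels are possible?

720

This is a permutation of 5 out of 6: P(6,5) = 6!/1!.
That product is 6 × 5 × 4 × 3 × 2 = 720.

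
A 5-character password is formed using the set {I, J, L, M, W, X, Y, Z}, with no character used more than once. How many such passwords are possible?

This is a permutation of 5 out of 8: P(8,5) = 8!/3!.
That product is 8 × 7 × 6 × 5 × 4 = 6720.

6720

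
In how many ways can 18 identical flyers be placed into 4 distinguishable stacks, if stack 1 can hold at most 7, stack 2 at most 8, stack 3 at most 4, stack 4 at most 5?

79

Ignoring the caps, the number of non-negative solutions to x_1+…+x_4 = 18 is C(21,3) = 1330.
Subtract solutions that violate a single cap (substitute x_i' = x_i − (cap_i+1)): x_1 ≥ 8 gives C(13,3) = 286; x_2 ≥ 9 gives C(12,3) = 220; x_3 ≥ 5 gives C(16,3) = 560; x_4 ≥ 6 gives C(15,3) = 455. Together 1521.
Add back pairs where two caps are both exceeded: 4 + 56 + 35 + 35 + 20 + 120 = 270.
By inclusion–exclusion the count is 1330 − 1521 + 270 = 79.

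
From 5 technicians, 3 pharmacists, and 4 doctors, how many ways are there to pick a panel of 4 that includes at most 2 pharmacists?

Split by how many pharmacists are chosen (0 through 2).
Sum: C(3,0)·C(9,4) + C(3,1)·C(9,3) + C(3,2)·C(9,2) = 126 + 252 + 108 = 486.

486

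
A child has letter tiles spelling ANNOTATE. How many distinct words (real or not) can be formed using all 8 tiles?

The 8 letters of ANNOTATE have repeats: A appearing twice, N appearing twice, and T appearing twice.
The number of distinct arrangements is 8!/(2!·2!·2!) = 40320/8 = 5040.

5040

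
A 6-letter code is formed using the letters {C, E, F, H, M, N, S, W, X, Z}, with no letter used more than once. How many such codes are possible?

This is a permutation of 6 out of 10: P(10,6) = 10!/4!.
10 × 9 × 8 × 7 × 6 × 5 = 151200.

151200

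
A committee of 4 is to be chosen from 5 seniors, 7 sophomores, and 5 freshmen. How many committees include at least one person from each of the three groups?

1225

Unrestricted: C(17,4) = 2380 ways to pick any 4 of the 17.
Selections missing a whole group: no seniors → C(12,4) = 495; no sophomores → C(10,4) = 210; no freshmen → C(12,4) = 495.
Add back selections omitting two groups (i.e. drawn from a single group): C(5,4) + C(7,4) + C(5,4) = 45.
By inclusion–exclusion: 2380 − 1200 + 45 = 1225.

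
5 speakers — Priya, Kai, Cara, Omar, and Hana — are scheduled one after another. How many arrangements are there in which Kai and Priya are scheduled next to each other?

Glue Kai and Priya into one block (2 internal orders), leaving 4 units to arrange in a row.
That gives 2 × 4! = 2 × 24 = 48.

48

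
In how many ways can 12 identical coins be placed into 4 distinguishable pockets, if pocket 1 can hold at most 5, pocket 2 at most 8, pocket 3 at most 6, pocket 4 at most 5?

212

Without the upper bounds there are C(15,3) = 455 ways to split 12 among 4 pockets.
Subtract solutions that violate a single cap (substitute x_i' = x_i − (cap_i+1)): x_1 ≥ 6 gives C(9,3) = 84; x_2 ≥ 9 gives C(6,3) = 20; x_3 ≥ 7 gives C(8,3) = 56; x_4 ≥ 6 gives C(9,3) = 84. Together 244.
Add back pairs where two caps are both exceeded: 0 + 0 + 1 + 0 + 0 + 0 = 1.
By inclusion–exclusion the count is 455 − 244 + 1 = 212.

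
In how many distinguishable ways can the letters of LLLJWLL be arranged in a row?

LLLJWLL has 7 letters with L appearing 5 times.
Dividing 7! = 5040 by 5! = 120 for the repeated letters gives 42.

42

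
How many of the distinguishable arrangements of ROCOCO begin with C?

20

Fix C in the first position and arrange the remaining 5 letters.
Those 5 letters have O appearing 3 times, giving (5)!/(3!) = 20.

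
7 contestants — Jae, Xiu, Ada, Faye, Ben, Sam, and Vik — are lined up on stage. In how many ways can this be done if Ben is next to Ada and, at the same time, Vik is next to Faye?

480

Treat {Ben,Ada} as one block (2 orders) and {Vik,Faye} as another (2 orders).
That leaves 5 units to arrange: 2 × 2 × 5! = 4 × 120 = 480.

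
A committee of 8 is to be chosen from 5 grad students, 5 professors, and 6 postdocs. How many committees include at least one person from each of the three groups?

12495

Unrestricted: C(16,8) = 12870 ways to pick any 8 of the 16.
Selections missing a whole group: no grad students → C(11,8) = 165; no professors → C(11,8) = 165; no postdocs → C(10,8) = 45.
Add back selections omitting two groups (i.e. drawn from a single group): C(5,8) + C(5,8) + C(6,8) = 0.
By inclusion–exclusion: 12870 − 375 + 0 = 12495.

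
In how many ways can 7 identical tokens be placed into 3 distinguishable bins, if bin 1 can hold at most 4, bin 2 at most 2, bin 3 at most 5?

12

By stars and bars, unrestricted non-negative solutions to x_1+…+x_3 = 7 number C(7+2,2) = 36.
Subtract solutions that violate a single cap (substitute x_i' = x_i − (cap_i+1)): x_1 ≥ 5 gives C(4,2) = 6; x_2 ≥ 3 gives C(6,2) = 15; x_3 ≥ 6 gives C(3,2) = 3. Together 24.
No two caps can be exceeded simultaneously, so the pair terms are all 0.
By inclusion–exclusion the count is 36 − 24 + 0 = 12.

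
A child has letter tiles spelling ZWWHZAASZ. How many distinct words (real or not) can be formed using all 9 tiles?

15120

Letter multiplicities in ZWWHZAASZ: A×2, H×1, S×1, W×2, Z×3.
So there are 9! / (3!·2!·2!) = 15120 distinguishable arrangements.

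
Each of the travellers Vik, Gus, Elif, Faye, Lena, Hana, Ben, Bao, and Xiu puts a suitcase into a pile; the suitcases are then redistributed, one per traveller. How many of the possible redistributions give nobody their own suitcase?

133496

Let Aᵢ be the assignments in which traveller i gets their own suitcase. We want the size of the complement of A₁∪…∪A_9.
By inclusion–exclusion this is Σ_{j=0}^{9} (−1)^j C(9,j)·(9−j)!.
Computing: 362880 − 362880 + 181440 − 60480 + 15120 − 3024 + 504 − 72 + 9 − 1 = 133496.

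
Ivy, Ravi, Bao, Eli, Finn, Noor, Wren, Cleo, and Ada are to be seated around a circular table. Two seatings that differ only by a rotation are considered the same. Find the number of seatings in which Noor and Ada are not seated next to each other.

All circular seatings of 9 people number (8)! = 40320.
Those with Noor next to Ada: fuse the pair into one unit and seat 8 units around a circle — 2·(7)! = 10080.
Subtracting, 40320 − 10080 = 30240.

30240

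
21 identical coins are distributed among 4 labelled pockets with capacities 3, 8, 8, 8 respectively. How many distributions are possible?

Without the upper bounds there are C(24,3) = 2024 ways to split 21 among 4 pockets.
Subtract solutions that violate a single cap (substitute x_i' = x_i − (cap_i+1)): x_1 ≥ 4 gives C(20,3) = 1140; x_2 ≥ 9 gives C(15,3) = 455; x_3 ≥ 9 gives C(15,3) = 455; x_4 ≥ 9 gives C(15,3) = 455. Together 2505.
Add back pairs where two caps are both exceeded: 165 + 165 + 165 + 20 + 20 + 20 = 555.
By inclusion–exclusion the count is 2024 − 2505 + 555 = 74.

74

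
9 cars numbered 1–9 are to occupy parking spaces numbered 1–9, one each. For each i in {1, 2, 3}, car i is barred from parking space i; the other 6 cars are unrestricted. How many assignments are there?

Let Aᵢ (for i ∈ {1, 2, 3}) be the placements that put car i in its forbidden parking space. Any j of these fix j positions, leaving (9−j)! ways to fill the rest, and there are C(3,j) ways to pick which j.
By inclusion–exclusion, the number of valid placements is Σ_{j=0}^{3} (−1)^j C(3,j)·(9−j)!.
Computing: 362880 − 120960 + 15120 − 720 = 256320.

256320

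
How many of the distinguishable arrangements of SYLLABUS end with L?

With the last slot taken by L, it remains to arrange the other 7 letters (SYLABUS).
Those 7 letters have S appearing twice, giving (7)!/(2!) = 2520.

2520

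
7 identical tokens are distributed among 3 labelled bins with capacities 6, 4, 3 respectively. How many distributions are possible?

19

Without the upper bounds there are C(9,2) = 36 ways to split 7 among 3 bins.
Subtract solutions that violate a single cap (substitute x_i' = x_i − (cap_i+1)): x_1 ≥ 7 gives C(2,2) = 1; x_2 ≥ 5 gives C(4,2) = 6; x_3 ≥ 4 gives C(5,2) = 10. Together 17.
No two caps can be exceeded simultaneously, so the pair terms are all 0.
By inclusion–exclusion the count is 36 − 17 + 0 = 19.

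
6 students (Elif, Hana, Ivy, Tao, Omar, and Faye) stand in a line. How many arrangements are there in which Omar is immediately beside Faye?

Place the 4 others and the Omar-Faye pair as 5 objects in a line; the pair has 2 internal arrangements.
That gives 2 × 5! = 2 × 120 = 240.

240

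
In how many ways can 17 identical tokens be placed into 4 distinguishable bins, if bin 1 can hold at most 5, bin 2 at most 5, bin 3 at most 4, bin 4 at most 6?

20

By stars and bars, unrestricted non-negative solutions to x_1+…+x_4 = 17 number C(17+3,3) = 1140.
Subtract solutions that violate a single cap (substitute x_i' = x_i − (cap_i+1)): x_1 ≥ 6 gives C(14,3) = 364; x_2 ≥ 6 gives C(14,3) = 364; x_3 ≥ 5 gives C(15,3) = 455; x_4 ≥ 7 gives C(13,3) = 286. Together 1469.
Add back pairs where two caps are both exceeded: 56 + 84 + 35 + 84 + 35 + 56 = 350.
Subtract triples: 1 + 0 + 0 + 0 = 1.
By inclusion–exclusion the count is 1140 − 1469 + 350 − 1 = 20.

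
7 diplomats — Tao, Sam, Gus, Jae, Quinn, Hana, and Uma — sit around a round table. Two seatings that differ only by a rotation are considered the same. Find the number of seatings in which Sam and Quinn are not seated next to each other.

480

Without the restriction there are (6)! = 720 seatings.
Those with Sam next to Quinn: fuse the pair into one unit and seat 6 units around a circle — 2·(5)! = 240.
Subtracting, 720 − 240 = 480.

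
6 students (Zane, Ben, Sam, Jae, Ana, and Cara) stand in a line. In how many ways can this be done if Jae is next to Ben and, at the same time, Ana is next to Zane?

96

Treat {Jae,Ben} as one block (2 orders) and {Ana,Zane} as another (2 orders).
That leaves 4 units to arrange: 2 × 2 × 4! = 4 × 24 = 96.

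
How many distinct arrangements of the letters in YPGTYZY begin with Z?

120

Fix Z in the first position and arrange the remaining 6 letters.
Those 6 letters have Y appearing 3 times, giving (6)!/(3!) = 120.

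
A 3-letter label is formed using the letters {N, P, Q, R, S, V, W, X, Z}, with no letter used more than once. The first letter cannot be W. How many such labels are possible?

448

The first letter has 9−1 = 8 choices (anything except W).
The remaining 2 letters are filled from the other 8 symbols without repetition: 8 × 7 = 56.
Total: 8 × 56 = 448.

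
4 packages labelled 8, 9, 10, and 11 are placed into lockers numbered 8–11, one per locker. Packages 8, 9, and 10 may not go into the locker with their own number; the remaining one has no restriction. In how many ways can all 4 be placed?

Let Aᵢ (for i ∈ {8, 9, 10}) be the placements that put package i in its forbidden locker. Any j of these fix j positions, leaving (4−j)! ways to fill the rest, and there are C(3,j) ways to pick which j.
By inclusion–exclusion, the number of valid placements is Σ_{j=0}^{3} (−1)^j C(3,j)·(4−j)!.
Computing: 24 − 18 + 6 − 1 = 11.

11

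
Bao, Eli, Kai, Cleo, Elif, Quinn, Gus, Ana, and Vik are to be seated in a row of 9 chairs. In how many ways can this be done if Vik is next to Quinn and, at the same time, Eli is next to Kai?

Treat {Vik,Quinn} as one block (2 orders) and {Eli,Kai} as another (2 orders).
That leaves 7 units to arrange: 2 × 2 × 7! = 4 × 5040 = 20160.

20160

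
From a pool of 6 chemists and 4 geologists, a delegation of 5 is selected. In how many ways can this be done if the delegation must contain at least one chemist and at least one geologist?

246

Total 5-person selections from all 10: C(10,5) = 252.
Selections missing a whole group: no chemists → C(4,5) = 0; no geologists → C(6,5) = 6.
Both groups omitted at once is impossible, so 252 − 6 = 246.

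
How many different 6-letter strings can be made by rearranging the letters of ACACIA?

60

Letter multiplicities in ACACIA: A×3, C×2, I×1.
Dividing 6! = 720 by 3!·2! = 12 for the repeated letters gives 60.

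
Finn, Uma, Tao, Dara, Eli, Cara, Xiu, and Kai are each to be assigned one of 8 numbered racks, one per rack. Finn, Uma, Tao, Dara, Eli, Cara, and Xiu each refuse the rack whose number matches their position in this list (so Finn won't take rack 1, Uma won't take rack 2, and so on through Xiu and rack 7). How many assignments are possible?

Let Aᵢ (for 1 ≤ i ≤ 7) be the placements that put person i in their forbidden rack. Any j of these fix j positions, leaving (8−j)! ways to fill the rest, and there are C(7,j) ways to pick which j.
By inclusion–exclusion, the number of valid placements is Σ_{j=0}^{7} (−1)^j C(7,j)·(8−j)!.
Computing: 40320 − 35280 + 15120 − 4200 + 840 − 126 + 14 − 1 = 16687.

16687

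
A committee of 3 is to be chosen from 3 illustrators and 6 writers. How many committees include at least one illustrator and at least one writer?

63

Total 3-person selections from all 9: C(9,3) = 84.
Selections missing a whole group: no illustrators → C(6,3) = 20; no writers → C(3,3) = 1.
Both groups omitted at once is impossible, so 84 − 21 = 63.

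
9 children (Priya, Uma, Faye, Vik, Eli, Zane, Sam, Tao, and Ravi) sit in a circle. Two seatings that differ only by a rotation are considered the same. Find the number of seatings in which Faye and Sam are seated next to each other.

10080

Glue Faye and Sam into a block (2 internal orders). Seating 8 units around a circle gives (7)! arrangements.
So 2 × (7)! = 2 × 5040 = 10080.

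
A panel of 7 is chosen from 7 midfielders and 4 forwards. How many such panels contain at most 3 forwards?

295

Split by how many forwards are chosen (0 through 3).
Sum: C(4,0)·C(7,7) + C(4,1)·C(7,6) + C(4,2)·C(7,5) + C(4,3)·C(7,4) = 1 + 28 + 126 + 140 = 295.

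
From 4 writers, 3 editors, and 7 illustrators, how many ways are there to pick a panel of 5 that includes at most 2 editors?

1947

Split by how many editors are chosen (0 through 2).
Sum: C(3,0)·C(11,5) + C(3,1)·C(11,4) + C(3,2)·C(11,3) = 462 + 990 + 495 = 1947.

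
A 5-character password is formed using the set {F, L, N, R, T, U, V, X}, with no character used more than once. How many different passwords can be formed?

6720

This is a permutation of 5 out of 8: P(8,5) = 8!/3!.
That product is 8 × 7 × 6 × 5 × 4 = 6720.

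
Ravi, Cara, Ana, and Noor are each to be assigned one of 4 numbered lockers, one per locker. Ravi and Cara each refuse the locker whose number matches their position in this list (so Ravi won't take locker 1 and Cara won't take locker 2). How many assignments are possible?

14

Let Aᵢ (for i ∈ {1, 2}) be the placements that put person i in their forbidden locker. Any j of these fix j positions, leaving (4−j)! ways to fill the rest, and there are C(2,j) ways to pick which j.
By inclusion–exclusion, the number of valid placements is Σ_{j=0}^{2} (−1)^j C(2,j)·(4−j)!.
Computing: 24 − 12 + 2 = 14.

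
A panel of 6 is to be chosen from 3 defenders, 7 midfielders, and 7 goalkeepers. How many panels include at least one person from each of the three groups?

Total 6-person selections from all 17: C(17,6) = 12376.
Selections missing a whole group: no defenders → C(14,6) = 3003; no midfielders → C(10,6) = 210; no goalkeepers → C(10,6) = 210.
Add back selections omitting two groups (i.e. drawn from a single group): C(3,6) + C(7,6) + C(7,6) = 14.
By inclusion–exclusion: 12376 − 3423 + 14 = 8967.

8967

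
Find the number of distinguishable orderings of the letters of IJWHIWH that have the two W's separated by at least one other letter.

There are 7!/(2!·2!·2!) = 630 arrangements of IJWHIWH in total.
Arrangements with the W's together: treat WW as one letter, giving (6)!/(2!·2!) = 180.
Hence 630 − 180 = 450.

450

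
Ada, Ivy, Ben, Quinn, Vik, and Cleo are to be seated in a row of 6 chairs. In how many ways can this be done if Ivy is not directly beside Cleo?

Of the 6! = 720 arrangements, those with Ivy and Cleo adjacent number 2 × 5! = 240 (treat the pair as a block with 2 internal orders).
Complementary counting: 720 − 240 = 480.

480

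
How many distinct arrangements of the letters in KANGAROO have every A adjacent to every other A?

Treat the 2 copies of A as a single block. The multiset to arrange is then {AA, G, K, N, O, O, R}, 7 items in all.
That gives (7)!/(2!) = 2520 arrangements.

2520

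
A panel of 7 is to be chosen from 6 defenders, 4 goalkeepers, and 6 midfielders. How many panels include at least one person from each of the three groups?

10408

Total 7-person selections from all 16: C(16,7) = 11440.
Subtract selections that omit an entire group: no defenders → C(10,7) = 120; no goalkeepers → C(12,7) = 792; no midfielders → C(10,7) = 120.
Add back selections omitting two groups (i.e. drawn from a single group): C(6,7) + C(4,7) + C(6,7) = 0.
By inclusion–exclusion: 11440 − 1032 + 0 = 10408.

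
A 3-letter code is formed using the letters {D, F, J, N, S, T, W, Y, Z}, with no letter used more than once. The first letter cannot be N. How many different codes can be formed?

The first letter has 9−1 = 8 choices (anything except N).
The remaining 2 letters are filled from the other 8 symbols without repetition: 8 × 7 = 56.
Total: 8 × 56 = 448.

448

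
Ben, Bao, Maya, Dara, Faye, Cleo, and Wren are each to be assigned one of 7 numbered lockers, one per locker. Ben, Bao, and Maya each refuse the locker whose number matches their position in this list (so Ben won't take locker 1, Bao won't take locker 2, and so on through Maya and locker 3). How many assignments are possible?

3216

Let Aᵢ (for i ∈ {1, 2, 3}) be the placements that put person i in their forbidden locker. Any j of these fix j positions, leaving (7−j)! ways to fill the rest, and there are C(3,j) ways to pick which j.
By inclusion–exclusion, the number of valid placements is Σ_{j=0}^{3} (−1)^j C(3,j)·(7−j)!.
Computing: 5040 − 2160 + 360 − 24 = 3216.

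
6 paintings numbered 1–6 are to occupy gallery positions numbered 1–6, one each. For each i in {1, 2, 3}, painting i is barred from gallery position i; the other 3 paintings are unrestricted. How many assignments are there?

Let Aᵢ (for i ∈ {1, 2, 3}) be the placements that put painting i in its forbidden gallery position. Any j of these fix j positions, leaving (6−j)! ways to fill the rest, and there are C(3,j) ways to pick which j.
By inclusion–exclusion, the number of valid placements is Σ_{j=0}^{3} (−1)^j C(3,j)·(6−j)!.
Computing: 720 − 360 + 72 − 6 = 426.

426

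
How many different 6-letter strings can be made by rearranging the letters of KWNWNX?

180

The 6 letters of KWNWNX have repeats: N appearing twice and W appearing twice.
Dividing 6! = 720 by 2!·2! = 4 for the repeated letters gives 180.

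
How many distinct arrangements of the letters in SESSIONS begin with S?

840

With the first slot taken by S, it remains to arrange the other 7 letters (ESSIONS).
Those 7 letters have S appearing 3 times, giving (7)!/(3!) = 840.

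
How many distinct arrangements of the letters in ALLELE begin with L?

30

Fix L in the first position and arrange the remaining 5 letters.
Those 5 letters have E appearing twice and L appearing twice, giving (5)!/(2!·2!) = 30.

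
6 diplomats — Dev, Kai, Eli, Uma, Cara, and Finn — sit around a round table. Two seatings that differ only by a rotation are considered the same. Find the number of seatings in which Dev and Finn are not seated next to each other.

72

Without the restriction there are (5)! = 120 seatings.
Seatings with Dev beside Finn: treat them as a block with 2 internal orders, giving 2 × (4)! = 48.
Subtracting, 120 − 48 = 72.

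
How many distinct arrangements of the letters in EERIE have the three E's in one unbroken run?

6

Treat the 3 copies of E as a single block. The multiset to arrange is then {EEE, I, R}, 3 items in all.
All 3 items are distinct, so there are (3)! = 6 arrangements.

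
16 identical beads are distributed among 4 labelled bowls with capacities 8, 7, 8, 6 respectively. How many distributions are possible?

350

By stars and bars, unrestricted non-negative solutions to x_1+…+x_4 = 16 number C(16+3,3) = 969.
Subtract solutions that violate a single cap (substitute x_i' = x_i − (cap_i+1)): x_1 ≥ 9 gives C(10,3) = 120; x_2 ≥ 8 gives C(11,3) = 165; x_3 ≥ 9 gives C(10,3) = 120; x_4 ≥ 7 gives C(12,3) = 220. Together 625.
Add back pairs where two caps are both exceeded: 0 + 0 + 1 + 0 + 4 + 1 = 6.
By inclusion–exclusion the count is 969 − 625 + 6 = 350.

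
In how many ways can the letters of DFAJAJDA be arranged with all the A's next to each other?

Treat the 3 copies of A as a single block. The multiset to arrange is then {AAA, D, D, F, J, J}, 6 items in all.
That gives (6)!/(2!·2!) = 180 arrangements.

180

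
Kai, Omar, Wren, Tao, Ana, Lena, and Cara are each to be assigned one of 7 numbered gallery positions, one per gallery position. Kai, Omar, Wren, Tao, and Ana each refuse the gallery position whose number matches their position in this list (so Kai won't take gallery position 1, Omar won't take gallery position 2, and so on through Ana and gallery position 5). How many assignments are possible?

2428

Let Aᵢ (for 1 ≤ i ≤ 5) be the placements that put person i in their forbidden gallery position. Any j of these fix j positions, leaving (7−j)! ways to fill the rest, and there are C(5,j) ways to pick which j.
By inclusion–exclusion, the number of valid placements is Σ_{j=0}^{5} (−1)^j C(5,j)·(7−j)!.
Computing: 5040 − 3600 + 1200 − 240 + 30 − 2 = 2428.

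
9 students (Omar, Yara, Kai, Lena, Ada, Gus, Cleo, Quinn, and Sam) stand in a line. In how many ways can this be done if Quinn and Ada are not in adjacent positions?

There are 9! = 362880 arrangements in all. If Quinn and Ada are adjacent, merging them into one block gives 2·(8)! = 80640 arrangements.
So 362880 − 80640 = 282240 arrangements keep them apart.

282240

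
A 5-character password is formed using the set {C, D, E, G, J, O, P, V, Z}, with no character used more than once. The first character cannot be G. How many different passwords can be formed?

The first character has 9−1 = 8 choices (anything except G).
The remaining 4 characters are filled from the other 8 symbols without repetition: 8 × 7 × 6 × 5 = 1680.
Total: 8 × 1680 = 13440.

13440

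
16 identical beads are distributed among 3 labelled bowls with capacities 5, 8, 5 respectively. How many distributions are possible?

By stars and bars, unrestricted non-negative solutions to x_1+…+x_3 = 16 number C(16+2,2) = 153.
Subtract solutions that violate a single cap (substitute x_i' = x_i − (cap_i+1)): x_1 ≥ 6 gives C(12,2) = 66; x_2 ≥ 9 gives C(9,2) = 36; x_3 ≥ 6 gives C(12,2) = 66. Together 168.
Add back pairs where two caps are both exceeded: 3 + 15 + 3 = 21.
By inclusion–exclusion the count is 153 − 168 + 21 = 6.

6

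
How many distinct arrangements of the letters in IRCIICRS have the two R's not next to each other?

1260

Total arrangements of IRCIICRS: 8!/(3!·2!·2!) = 1680.
If the two R's are adjacent, glue them into one block, leaving 7 items to arrange: (7)!/(3!·2!) = 420 ways.
Subtracting, 1680 − 420 = 1260 arrangements keep the R's apart.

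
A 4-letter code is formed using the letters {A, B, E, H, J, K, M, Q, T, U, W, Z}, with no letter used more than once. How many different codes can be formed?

11880

This is a permutation of 4 out of 12: P(12,4) = 12!/8!.
12 × 11 × 10 × 9 = 11880.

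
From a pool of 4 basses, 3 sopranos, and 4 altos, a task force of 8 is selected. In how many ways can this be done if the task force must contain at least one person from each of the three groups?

Total 8-person selections from all 11: C(11,8) = 165.
Subtract selections that omit an entire group: no basses → C(7,8) = 0; no sopranos → C(8,8) = 1; no altos → C(7,8) = 0.
Add back selections omitting two groups (i.e. drawn from a single group): C(4,8) + C(3,8) + C(4,8) = 0.
By inclusion–exclusion: 165 − 1 + 0 = 164.

164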